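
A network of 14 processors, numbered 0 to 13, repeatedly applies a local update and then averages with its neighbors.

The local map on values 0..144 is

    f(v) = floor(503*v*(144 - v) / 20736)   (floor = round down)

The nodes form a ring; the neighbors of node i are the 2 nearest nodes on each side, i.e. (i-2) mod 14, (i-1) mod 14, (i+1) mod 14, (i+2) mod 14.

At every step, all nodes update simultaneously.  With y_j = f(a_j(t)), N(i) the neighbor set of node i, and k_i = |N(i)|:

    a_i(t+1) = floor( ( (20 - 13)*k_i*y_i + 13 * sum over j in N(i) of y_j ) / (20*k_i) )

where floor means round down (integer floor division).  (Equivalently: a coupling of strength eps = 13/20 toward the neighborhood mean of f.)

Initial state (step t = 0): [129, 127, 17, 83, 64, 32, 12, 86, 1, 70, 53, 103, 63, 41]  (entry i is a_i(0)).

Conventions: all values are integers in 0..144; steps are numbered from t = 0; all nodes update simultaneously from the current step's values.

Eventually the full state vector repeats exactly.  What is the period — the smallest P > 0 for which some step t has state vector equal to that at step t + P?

Answer: 4
Key observation: The state at step 12, [123, 123, 123, 124, 124, 123, 123, 123, 122, 122, 122, 122, 122, 122], reappears at step 16 — and no state repeats earlier — so the cycle the system enters has period 4.

Derivation:
t=0: [129, 127, 17, 83, 64, 32, 12, 86, 1, 70, 53, 103, 63, 41]
t=1: [69, 70, 74, 93, 91, 95, 67, 82, 65, 99, 97, 111, 102, 88]
t=2: [120, 122, 121, 117, 118, 117, 120, 119, 119, 110, 107, 102, 107, 113]
t=3: [74, 70, 69, 72, 72, 73, 71, 75, 78, 87, 92, 95, 90, 83]
t=4: [123, 124, 125, 125, 125, 125, 124, 124, 122, 119, 117, 116, 118, 120]
t=5: [63, 60, 58, 57, 57, 57, 59, 62, 66, 70, 73, 74, 72, 68]
t=6: [123, 122, 120, 120, 120, 120, 121, 122, 123, 124, 124, 125, 124, 124]
t=7: [62, 65, 67, 68, 68, 68, 66, 64, 62, 60, 59, 58, 59, 60]
t=8: [123, 123, 124, 124, 124, 124, 124, 123, 122, 122, 121, 120, 121, 122]
t=9: [62, 61, 60, 60, 60, 60, 61, 62, 64, 65, 66, 67, 66, 65]
t=10: [123, 122, 122, 122, 122, 122, 122, 123, 123, 124, 124, 124, 124, 123]
t=11: [62, 64, 64, 65, 65, 64, 64, 62, 61, 60, 60, 60, 60, 61]
t=12: [123, 123, 123, 124, 124, 123, 123, 123, 122, 122, 122, 122, 122, 122]
t=13: [62, 62, 61, 60, 60, 61, 62, 62, 64, 64, 65, 65, 64, 64]
t=14: [123, 122, 122, 122, 122, 122, 122, 123, 123, 123, 124, 124, 123, 123]
t=15: [62, 64, 64, 65, 65, 64, 64, 62, 62, 61, 60, 60, 61, 62]
t=16: [123, 123, 123, 124, 124, 123, 123, 123, 122, 122, 122, 122, 122, 122]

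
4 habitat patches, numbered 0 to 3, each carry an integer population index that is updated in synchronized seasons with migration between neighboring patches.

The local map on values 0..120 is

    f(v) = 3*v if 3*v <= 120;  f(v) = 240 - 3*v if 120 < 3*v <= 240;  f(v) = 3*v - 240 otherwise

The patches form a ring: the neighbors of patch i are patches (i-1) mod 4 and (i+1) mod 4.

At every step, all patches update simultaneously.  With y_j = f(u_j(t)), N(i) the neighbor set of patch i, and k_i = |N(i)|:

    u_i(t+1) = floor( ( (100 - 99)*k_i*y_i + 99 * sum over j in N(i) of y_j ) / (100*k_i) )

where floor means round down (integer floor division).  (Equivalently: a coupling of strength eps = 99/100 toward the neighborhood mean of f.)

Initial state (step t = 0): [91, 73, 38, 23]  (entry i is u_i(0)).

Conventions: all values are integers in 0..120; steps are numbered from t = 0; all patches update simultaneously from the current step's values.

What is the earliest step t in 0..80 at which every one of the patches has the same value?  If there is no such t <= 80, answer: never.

Answer: 11
Key observation: Synchronization is absorbing here: once all patches are equal they stay equal, and step 11 is the first all-equal step.

Derivation:
t=0: [91, 73, 38, 23]  (not all equal)
t=1: [44, 72, 45, 73]  (not all equal)
t=2: [23, 105, 23, 105]  (not all equal)
t=3: [74, 69, 74, 69]  (not all equal)
t=4: [32, 18, 32, 18]  (not all equal)
t=5: [54, 95, 54, 95]  (not all equal)
t=6: [45, 77, 45, 77]  (not all equal)
t=7: [9, 104, 9, 104]  (not all equal)
t=8: [71, 27, 71, 27]  (not all equal)
t=9: [80, 27, 80, 27]  (not all equal)
t=10: [80, 0, 80, 0]  (not all equal)
t=11: [0, 0, 0, 0]  (all equal)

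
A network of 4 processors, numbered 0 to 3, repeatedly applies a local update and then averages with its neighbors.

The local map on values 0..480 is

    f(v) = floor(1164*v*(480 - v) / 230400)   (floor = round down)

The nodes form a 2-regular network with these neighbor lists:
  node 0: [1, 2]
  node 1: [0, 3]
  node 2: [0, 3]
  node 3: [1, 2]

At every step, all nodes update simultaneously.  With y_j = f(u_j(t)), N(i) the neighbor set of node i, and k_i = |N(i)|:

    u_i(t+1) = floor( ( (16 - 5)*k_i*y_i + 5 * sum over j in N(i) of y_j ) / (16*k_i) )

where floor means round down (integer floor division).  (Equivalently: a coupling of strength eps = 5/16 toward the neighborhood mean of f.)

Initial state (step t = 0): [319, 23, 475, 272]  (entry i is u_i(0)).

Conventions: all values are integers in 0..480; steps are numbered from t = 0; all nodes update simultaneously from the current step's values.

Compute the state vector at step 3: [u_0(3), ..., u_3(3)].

Answer: [289, 289, 287, 288]

Derivation:
t=0: [319, 23, 475, 272]
t=1: [188, 121, 92, 205]
t=2: [252, 238, 211, 257]
t=3: [289, 289, 287, 288]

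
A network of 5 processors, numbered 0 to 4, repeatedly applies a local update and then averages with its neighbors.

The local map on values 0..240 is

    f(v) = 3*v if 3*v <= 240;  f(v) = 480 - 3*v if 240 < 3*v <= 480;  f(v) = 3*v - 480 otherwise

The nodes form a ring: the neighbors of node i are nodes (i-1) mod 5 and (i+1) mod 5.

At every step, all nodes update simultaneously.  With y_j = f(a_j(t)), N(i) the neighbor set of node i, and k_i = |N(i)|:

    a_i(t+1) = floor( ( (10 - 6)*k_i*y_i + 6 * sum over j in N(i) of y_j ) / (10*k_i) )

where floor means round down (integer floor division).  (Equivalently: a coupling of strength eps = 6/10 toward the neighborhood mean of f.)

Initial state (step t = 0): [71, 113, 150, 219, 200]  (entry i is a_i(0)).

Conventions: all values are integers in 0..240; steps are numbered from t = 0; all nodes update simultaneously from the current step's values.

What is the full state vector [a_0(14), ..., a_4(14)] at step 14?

Answer: [90, 60, 41, 61, 91]

Derivation:
t=0: [71, 113, 150, 219, 200]
t=1: [163, 129, 107, 115, 165]
t=2: [36, 87, 132, 106, 49]
t=3: [153, 145, 147, 134, 139]
t=4: [40, 36, 52, 61, 54]
t=5: [129, 126, 149, 168, 155]
t=6: [72, 78, 51, 24, 41]
t=7: [193, 204, 153, 111, 135]
t=8: [101, 88, 92, 87, 103]
t=9: [186, 200, 212, 200, 187]
t=10: [91, 118, 134, 119, 91]
t=11: [182, 135, 105, 134, 181]
t=12: [67, 99, 111, 99, 68]
t=13: [196, 177, 168, 178, 196]
t=14: [90, 60, 41, 61, 91]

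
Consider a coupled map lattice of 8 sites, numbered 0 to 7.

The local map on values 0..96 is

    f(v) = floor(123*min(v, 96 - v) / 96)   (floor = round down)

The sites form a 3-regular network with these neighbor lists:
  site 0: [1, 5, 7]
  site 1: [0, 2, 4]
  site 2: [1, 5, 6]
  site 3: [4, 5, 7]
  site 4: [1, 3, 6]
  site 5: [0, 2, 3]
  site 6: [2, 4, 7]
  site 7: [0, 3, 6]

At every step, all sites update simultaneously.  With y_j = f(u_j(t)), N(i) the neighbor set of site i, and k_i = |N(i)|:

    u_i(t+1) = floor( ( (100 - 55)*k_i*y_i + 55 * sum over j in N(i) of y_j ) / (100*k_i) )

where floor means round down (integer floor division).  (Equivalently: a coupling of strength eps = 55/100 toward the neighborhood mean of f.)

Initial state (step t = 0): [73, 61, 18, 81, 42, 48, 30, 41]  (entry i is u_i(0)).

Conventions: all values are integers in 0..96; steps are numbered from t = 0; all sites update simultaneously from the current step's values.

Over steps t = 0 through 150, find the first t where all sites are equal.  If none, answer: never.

Simulating step by step:
t=0: [73, 61, 18, 81, 42, 48, 30, 41]  (not all equal)
t=1: [41, 39, 36, 38, 42, 40, 40, 39]  (not all equal)
t=2: [50, 49, 48, 49, 50, 49, 50, 49]  (not all equal)
t=3: [59, 59, 60, 59, 58, 59, 58, 59]  (not all equal)
t=4: [47, 47, 46, 47, 47, 46, 47, 47]  (not all equal)
t=5: [59, 59, 58, 59, 60, 58, 59, 60]  (not all equal)
t=6: [47, 47, 47, 46, 46, 47, 46, 46]  (not all equal)
t=7: [59, 59, 59, 58, 58, 59, 58, 58]  (not all equal)
t=8: [47, 47, 47, 47, 47, 47, 47, 47]  (all equal)

Answer: 8
Key observation: Synchronization is absorbing here: once all sites are equal they stay equal, and step 8 is the first all-equal step.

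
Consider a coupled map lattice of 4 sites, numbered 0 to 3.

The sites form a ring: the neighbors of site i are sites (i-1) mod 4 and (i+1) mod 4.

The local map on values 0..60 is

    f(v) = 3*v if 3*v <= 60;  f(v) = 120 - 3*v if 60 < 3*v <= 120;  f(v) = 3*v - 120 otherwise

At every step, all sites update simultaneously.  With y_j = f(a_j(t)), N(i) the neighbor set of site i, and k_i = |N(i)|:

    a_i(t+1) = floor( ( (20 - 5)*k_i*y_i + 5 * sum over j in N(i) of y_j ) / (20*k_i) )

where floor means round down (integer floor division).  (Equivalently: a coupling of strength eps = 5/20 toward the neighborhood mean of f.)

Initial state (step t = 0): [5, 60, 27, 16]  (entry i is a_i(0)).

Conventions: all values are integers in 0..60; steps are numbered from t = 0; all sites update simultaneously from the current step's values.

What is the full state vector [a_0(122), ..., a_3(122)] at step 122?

Answer: [18, 42, 18, 42]
Key observation: The state at step 20, [18, 42, 18, 42], reappears at step 22: the system is in a cycle of period 2 from step 20 on.  Therefore the state at step 122 equals the state at step 20 + ((122 - 20) mod 2) = 20, which is [18, 42, 18, 42].

Derivation:
t=0: [5, 60, 27, 16]
t=1: [24, 51, 42, 42]
t=2: [40, 31, 9, 11]
t=3: [7, 23, 27, 28]
t=4: [26, 45, 40, 34]
t=5: [35, 16, 4, 18]
t=6: [24, 39, 21, 43]
t=7: [37, 15, 44, 19]
t=8: [19, 36, 21, 45]
t=9: [46, 23, 46, 25]
t=10: [25, 42, 25, 38]
t=11: [35, 15, 35, 15]
t=12: [22, 37, 22, 37]
t=13: [42, 20, 42, 20]
t=14: [19, 46, 19, 46]
t=15: [47, 27, 47, 27]
t=16: [25, 34, 25, 34]
t=17: [38, 24, 38, 24]
t=18: [16, 37, 16, 37]
t=19: [38, 18, 38, 18]
t=20: [18, 42, 18, 42]
t=21: [42, 18, 42, 18]
t=22: [18, 42, 18, 42]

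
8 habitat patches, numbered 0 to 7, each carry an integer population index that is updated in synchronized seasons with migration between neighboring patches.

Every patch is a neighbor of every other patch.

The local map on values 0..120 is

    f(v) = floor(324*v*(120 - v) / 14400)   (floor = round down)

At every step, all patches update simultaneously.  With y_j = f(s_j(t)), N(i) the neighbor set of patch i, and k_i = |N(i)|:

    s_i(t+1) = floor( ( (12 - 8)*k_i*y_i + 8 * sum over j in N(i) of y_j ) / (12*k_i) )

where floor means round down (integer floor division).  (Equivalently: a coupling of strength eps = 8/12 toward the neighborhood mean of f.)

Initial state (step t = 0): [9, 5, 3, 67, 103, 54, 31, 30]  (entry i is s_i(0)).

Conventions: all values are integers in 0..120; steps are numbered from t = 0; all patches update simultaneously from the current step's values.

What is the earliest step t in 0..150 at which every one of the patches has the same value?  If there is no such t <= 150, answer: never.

Simulating step by step:
t=0: [9, 5, 3, 67, 103, 54, 31, 30]  (not all equal)
t=1: [39, 37, 36, 53, 43, 53, 49, 48]  (not all equal)
t=2: [73, 73, 72, 75, 74, 75, 75, 75]  (not all equal)
t=3: [76, 76, 76, 75, 75, 75, 75, 75]  (not all equal)
t=4: [75, 75, 75, 75, 75, 75, 75, 75]  (all equal)

Answer: 4
Key observation: Synchronization is absorbing here: once all patches are equal they stay equal, and step 4 is the first all-equal step.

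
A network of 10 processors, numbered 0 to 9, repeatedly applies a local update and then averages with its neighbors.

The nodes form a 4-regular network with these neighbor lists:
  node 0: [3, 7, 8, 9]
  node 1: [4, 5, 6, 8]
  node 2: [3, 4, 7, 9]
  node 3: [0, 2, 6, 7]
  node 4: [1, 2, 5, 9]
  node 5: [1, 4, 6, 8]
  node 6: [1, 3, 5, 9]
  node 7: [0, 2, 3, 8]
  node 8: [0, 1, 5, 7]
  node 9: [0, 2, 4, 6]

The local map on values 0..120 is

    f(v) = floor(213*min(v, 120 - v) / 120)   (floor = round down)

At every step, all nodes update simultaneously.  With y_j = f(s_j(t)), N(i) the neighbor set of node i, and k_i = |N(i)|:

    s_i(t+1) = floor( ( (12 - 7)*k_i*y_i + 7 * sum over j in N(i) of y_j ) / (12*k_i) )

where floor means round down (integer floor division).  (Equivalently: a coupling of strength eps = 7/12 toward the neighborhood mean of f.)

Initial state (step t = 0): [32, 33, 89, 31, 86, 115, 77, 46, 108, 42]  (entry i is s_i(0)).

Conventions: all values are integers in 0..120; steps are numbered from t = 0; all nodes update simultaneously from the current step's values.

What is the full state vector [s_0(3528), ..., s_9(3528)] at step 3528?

Answer: [90, 90, 90, 90, 90, 90, 90, 90, 90, 90]
Key observation: The state at step 28, [81, 81, 81, 81, 81, 81, 81, 81, 81, 81], reappears at step 34: the system is in a cycle of period 6 from step 28 on.  Therefore the state at step 3528 equals the state at step 28 + ((3528 - 28) mod 6) = 30, which is [90, 90, 90, 90, 90, 90, 90, 90, 90, 90].

Derivation:
t=0: [32, 33, 89, 31, 86, 115, 77, 46, 108, 42]
t=1: [57, 48, 62, 62, 53, 34, 60, 61, 38, 66]
t=2: [95, 83, 100, 102, 89, 76, 94, 97, 78, 98]
t=3: [45, 63, 38, 36, 54, 67, 50, 43, 63, 42]
t=4: [78, 97, 72, 71, 88, 95, 85, 76, 93, 78]
t=5: [72, 47, 78, 79, 58, 48, 61, 75, 54, 71]
t=6: [83, 90, 80, 79, 90, 91, 90, 80, 88, 89]
t=7: [64, 53, 66, 67, 55, 52, 55, 68, 58, 58]
t=8: [98, 95, 95, 95, 96, 95, 96, 95, 97, 99]
t=9: [40, 42, 42, 42, 42, 42, 42, 42, 41, 39]
t=10: [71, 73, 73, 73, 73, 73, 73, 73, 72, 71]
t=11: [84, 83, 83, 83, 83, 83, 83, 83, 84, 84]
t=12: [63, 64, 64, 64, 64, 64, 64, 64, 63, 63]
t=13: [100, 99, 99, 99, 99, 99, 99, 99, 100, 100]
t=14: [35, 36, 36, 36, 36, 36, 36, 36, 35, 35]
t=15: [62, 62, 62, 62, 62, 62, 62, 62, 62, 62]
t=16: [102, 102, 102, 102, 102, 102, 102, 102, 102, 102]
t=17: [31, 31, 31, 31, 31, 31, 31, 31, 31, 31]
t=18: [55, 55, 55, 55, 55, 55, 55, 55, 55, 55]
t=19: [97, 97, 97, 97, 97, 97, 97, 97, 97, 97]
t=20: [40, 40, 40, 40, 40, 40, 40, 40, 40, 40]
t=21: [71, 71, 71, 71, 71, 71, 71, 71, 71, 71]
t=22: [86, 86, 86, 86, 86, 86, 86, 86, 86, 86]
t=23: [60, 60, 60, 60, 60, 60, 60, 60, 60, 60]
t=24: [106, 106, 106, 106, 106, 106, 106, 106, 106, 106]
t=25: [24, 24, 24, 24, 24, 24, 24, 24, 24, 24]
t=26: [42, 42, 42, 42, 42, 42, 42, 42, 42, 42]
t=27: [74, 74, 74, 74, 74, 74, 74, 74, 74, 74]
t=28: [81, 81, 81, 81, 81, 81, 81, 81, 81, 81]
t=29: [69, 69, 69, 69, 69, 69, 69, 69, 69, 69]
t=30: [90, 90, 90, 90, 90, 90, 90, 90, 90, 90]
t=31: [53, 53, 53, 53, 53, 53, 53, 53, 53, 53]
t=32: [94, 94, 94, 94, 94, 94, 94, 94, 94, 94]
t=33: [46, 46, 46, 46, 46, 46, 46, 46, 46, 46]
t=34: [81, 81, 81, 81, 81, 81, 81, 81, 81, 81]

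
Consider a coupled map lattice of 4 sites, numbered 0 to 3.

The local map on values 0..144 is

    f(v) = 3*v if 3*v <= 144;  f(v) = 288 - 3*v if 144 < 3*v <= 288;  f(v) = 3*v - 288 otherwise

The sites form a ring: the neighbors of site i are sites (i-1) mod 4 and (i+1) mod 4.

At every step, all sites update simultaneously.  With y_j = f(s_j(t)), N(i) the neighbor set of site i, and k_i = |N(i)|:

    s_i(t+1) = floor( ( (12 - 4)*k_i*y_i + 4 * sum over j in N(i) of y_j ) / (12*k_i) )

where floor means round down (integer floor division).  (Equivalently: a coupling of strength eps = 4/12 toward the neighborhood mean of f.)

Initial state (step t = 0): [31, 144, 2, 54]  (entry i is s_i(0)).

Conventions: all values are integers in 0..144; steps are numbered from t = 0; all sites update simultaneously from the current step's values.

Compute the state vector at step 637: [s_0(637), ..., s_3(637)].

Answer: [80, 64, 80, 64]
Key observation: The state at step 10, [64, 80, 64, 80], reappears at step 12: the system is in a cycle of period 2 from step 10 on.  Therefore the state at step 637 equals the state at step 10 + ((637 - 10) mod 2) = 11, which is [80, 64, 80, 64].

Derivation:
t=0: [31, 144, 2, 54]
t=1: [107, 112, 49, 100]
t=2: [32, 61, 104, 37]
t=3: [100, 90, 52, 94]
t=4: [12, 36, 92, 28]
t=5: [56, 80, 40, 64]
t=6: [104, 72, 104, 104]
t=7: [32, 56, 32, 24]
t=8: [96, 112, 96, 80]
t=9: [16, 32, 16, 32]
t=10: [64, 80, 64, 80]
t=11: [80, 64, 80, 64]
t=12: [64, 80, 64, 80]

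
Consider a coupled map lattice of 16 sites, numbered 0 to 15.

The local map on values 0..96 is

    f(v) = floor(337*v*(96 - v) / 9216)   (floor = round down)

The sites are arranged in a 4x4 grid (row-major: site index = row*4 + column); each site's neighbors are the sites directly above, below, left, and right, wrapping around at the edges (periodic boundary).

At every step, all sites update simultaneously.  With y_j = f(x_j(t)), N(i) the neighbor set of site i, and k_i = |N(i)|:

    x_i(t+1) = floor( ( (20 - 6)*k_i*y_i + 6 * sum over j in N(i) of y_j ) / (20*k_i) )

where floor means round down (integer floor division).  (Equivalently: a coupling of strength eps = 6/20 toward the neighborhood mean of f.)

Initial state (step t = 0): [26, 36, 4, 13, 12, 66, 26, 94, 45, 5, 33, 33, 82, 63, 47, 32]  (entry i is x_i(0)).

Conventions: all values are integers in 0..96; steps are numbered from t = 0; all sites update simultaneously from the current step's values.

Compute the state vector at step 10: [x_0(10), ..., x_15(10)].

Simulating step by step:
t=0: [26, 36, 4, 13, 12, 66, 26, 94, 45, 5, 33, 33, 82, 63, 47, 32]
t=1: [60, 71, 29, 39, 42, 65, 58, 20, 70, 34, 71, 71, 51, 69, 76, 69]
t=2: [77, 66, 70, 77, 77, 73, 75, 61, 69, 74, 65, 63, 79, 68, 58, 68]
t=3: [54, 69, 65, 57, 56, 60, 60, 72, 65, 61, 71, 74, 53, 67, 76, 67]
t=4: [80, 70, 72, 78, 78, 77, 75, 66, 73, 76, 65, 61, 80, 71, 59, 70]
t=5: [48, 63, 63, 54, 53, 54, 59, 68, 59, 57, 71, 75, 49, 63, 75, 65]
t=6: [83, 77, 75, 80, 81, 81, 77, 70, 78, 79, 65, 61, 82, 75, 61, 72]
t=7: [41, 51, 57, 49, 45, 45, 55, 62, 51, 51, 70, 73, 44, 56, 73, 62]
t=8: [82, 82, 79, 82, 82, 82, 80, 77, 81, 81, 67, 65, 82, 79, 65, 75]
t=9: [41, 42, 49, 43, 42, 41, 48, 52, 45, 46, 67, 67, 43, 49, 68, 57]
t=10: [82, 82, 82, 82, 82, 82, 82, 82, 82, 82, 72, 73, 82, 82, 72, 79]

Answer: [82, 82, 82, 82, 82, 82, 82, 82, 82, 82, 72, 73, 82, 82, 72, 79]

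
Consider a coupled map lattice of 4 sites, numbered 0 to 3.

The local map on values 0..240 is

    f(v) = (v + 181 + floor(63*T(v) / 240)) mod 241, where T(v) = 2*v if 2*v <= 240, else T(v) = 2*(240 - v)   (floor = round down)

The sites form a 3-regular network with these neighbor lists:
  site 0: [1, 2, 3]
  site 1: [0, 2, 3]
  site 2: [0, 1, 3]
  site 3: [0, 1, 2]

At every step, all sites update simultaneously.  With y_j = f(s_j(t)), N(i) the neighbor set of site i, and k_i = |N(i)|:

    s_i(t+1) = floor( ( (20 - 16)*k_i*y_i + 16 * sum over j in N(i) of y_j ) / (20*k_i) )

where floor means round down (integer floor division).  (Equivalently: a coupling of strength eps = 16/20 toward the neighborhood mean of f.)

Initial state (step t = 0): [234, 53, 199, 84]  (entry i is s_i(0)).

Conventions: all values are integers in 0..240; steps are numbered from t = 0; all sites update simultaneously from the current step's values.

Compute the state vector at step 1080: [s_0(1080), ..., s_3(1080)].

Answer: [125, 125, 125, 125]
Key observation: The state at step 14, [125, 125, 125, 125], reappears at step 15: the system is in a cycle of period 1 from step 14 on.  Therefore the state at step 1080 equals the state at step 14 + ((1080 - 14) mod 1) = 14, which is [125, 125, 125, 125].

Derivation:
t=0: [234, 53, 199, 84]
t=1: [101, 112, 102, 108]
t=2: [101, 100, 101, 100]
t=3: [92, 93, 92, 93]
t=4: [80, 80, 80, 80]
t=5: [62, 62, 62, 62]
t=6: [34, 34, 34, 34]
t=7: [232, 232, 232, 232]
t=8: [176, 176, 176, 176]
t=9: [149, 149, 149, 149]
t=10: [136, 136, 136, 136]
t=11: [130, 130, 130, 130]
t=12: [127, 127, 127, 127]
t=13: [126, 126, 126, 126]
t=14: [125, 125, 125, 125]
t=15: [125, 125, 125, 125]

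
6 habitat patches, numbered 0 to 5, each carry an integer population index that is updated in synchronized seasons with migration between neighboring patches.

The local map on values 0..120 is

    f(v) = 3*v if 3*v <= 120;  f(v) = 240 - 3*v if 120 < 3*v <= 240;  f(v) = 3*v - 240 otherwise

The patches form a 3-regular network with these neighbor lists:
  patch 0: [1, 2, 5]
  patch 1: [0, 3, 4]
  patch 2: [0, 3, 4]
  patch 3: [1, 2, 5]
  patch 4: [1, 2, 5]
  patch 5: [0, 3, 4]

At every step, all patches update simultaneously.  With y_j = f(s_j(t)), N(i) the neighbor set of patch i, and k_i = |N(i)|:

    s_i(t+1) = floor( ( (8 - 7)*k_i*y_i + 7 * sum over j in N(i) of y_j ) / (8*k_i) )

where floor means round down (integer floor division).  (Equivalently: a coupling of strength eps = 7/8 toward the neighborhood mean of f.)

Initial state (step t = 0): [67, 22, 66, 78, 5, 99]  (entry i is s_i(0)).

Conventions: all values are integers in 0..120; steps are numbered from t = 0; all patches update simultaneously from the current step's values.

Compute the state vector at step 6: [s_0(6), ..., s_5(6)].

Simulating step by step:
t=0: [67, 22, 66, 78, 5, 99]
t=1: [53, 25, 22, 48, 50, 24]
t=2: [72, 87, 86, 74, 73, 86]
t=3: [19, 21, 20, 18, 19, 20]
t=4: [60, 56, 56, 60, 60, 56]
t=5: [70, 61, 61, 70, 70, 61]
t=6: [53, 33, 33, 53, 53, 33]

Answer: [53, 33, 33, 53, 53, 33]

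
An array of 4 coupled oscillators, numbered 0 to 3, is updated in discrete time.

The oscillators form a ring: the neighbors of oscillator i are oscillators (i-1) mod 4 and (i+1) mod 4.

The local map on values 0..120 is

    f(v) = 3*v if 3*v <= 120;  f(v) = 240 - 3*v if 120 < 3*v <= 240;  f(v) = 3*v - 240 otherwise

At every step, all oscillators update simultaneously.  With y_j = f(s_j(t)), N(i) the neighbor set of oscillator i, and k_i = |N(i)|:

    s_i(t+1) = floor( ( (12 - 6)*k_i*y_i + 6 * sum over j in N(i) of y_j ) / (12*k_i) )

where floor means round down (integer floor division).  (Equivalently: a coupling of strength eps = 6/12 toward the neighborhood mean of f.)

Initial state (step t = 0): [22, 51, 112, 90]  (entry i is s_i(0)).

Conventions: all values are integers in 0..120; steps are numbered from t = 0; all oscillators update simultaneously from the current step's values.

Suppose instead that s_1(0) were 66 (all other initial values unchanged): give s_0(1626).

Simulating step by step:
t=0: [22, 66, 112, 90]
t=1: [51, 61, 66, 55]
t=2: [76, 60, 54, 69]
t=3: [29, 52, 62, 39]
t=4: [93, 77, 77, 93]
t=5: [31, 16, 16, 31]
t=6: [81, 59, 59, 81]
t=7: [18, 48, 48, 18]
t=8: [64, 85, 85, 64]
t=9: [39, 23, 23, 39]
t=10: [105, 81, 81, 105]
t=11: [57, 21, 21, 57]
t=12: [67, 64, 64, 67]
t=13: [41, 45, 45, 41]
t=14: [114, 108, 108, 114]
t=15: [97, 88, 88, 97]
t=16: [44, 30, 30, 44]
t=17: [103, 94, 94, 103]
t=18: [62, 48, 48, 62]
t=19: [64, 85, 85, 64]

Answer: s_0(1626) = 39
Key observation: The state at step 8, [64, 85, 85, 64], reappears at step 19: the system is in a cycle of period 11 from step 8 on.  Therefore the state at step 1626 equals the state at step 8 + ((1626 - 8) mod 11) = 9, which is [39, 23, 23, 39].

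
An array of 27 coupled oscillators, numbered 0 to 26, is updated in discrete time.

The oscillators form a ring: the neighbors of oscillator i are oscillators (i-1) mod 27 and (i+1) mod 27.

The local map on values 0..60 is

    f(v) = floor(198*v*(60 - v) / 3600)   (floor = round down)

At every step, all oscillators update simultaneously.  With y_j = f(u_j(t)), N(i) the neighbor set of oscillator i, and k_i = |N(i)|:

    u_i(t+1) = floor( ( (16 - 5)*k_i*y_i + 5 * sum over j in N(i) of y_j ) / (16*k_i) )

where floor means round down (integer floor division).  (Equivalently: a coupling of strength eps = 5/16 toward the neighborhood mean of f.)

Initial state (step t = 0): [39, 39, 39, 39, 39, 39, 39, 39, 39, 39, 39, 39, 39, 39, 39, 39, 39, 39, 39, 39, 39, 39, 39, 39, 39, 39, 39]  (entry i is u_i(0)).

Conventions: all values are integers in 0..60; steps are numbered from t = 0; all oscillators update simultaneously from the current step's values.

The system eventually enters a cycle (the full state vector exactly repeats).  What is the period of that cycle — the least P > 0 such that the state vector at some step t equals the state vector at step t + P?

Answer: 2
Key observation: The state at step 7, [49, 49, 49, 49, 49, 49, 49, 49, 49, 49, 49, 49, 49, 49, 49, 49, 49, 49, 49, 49, 49, 49, 49, 49, 49, 49, 49], reappears at step 9 — and no state repeats earlier — so the cycle the system enters has period 2.

Derivation:
t=0: [39, 39, 39, 39, 39, 39, 39, 39, 39, 39, 39, 39, 39, 39, 39, 39, 39, 39, 39, 39, 39, 39, 39, 39, 39, 39, 39]
t=1: [45, 45, 45, 45, 45, 45, 45, 45, 45, 45, 45, 45, 45, 45, 45, 45, 45, 45, 45, 45, 45, 45, 45, 45, 45, 45, 45]
t=2: [37, 37, 37, 37, 37, 37, 37, 37, 37, 37, 37, 37, 37, 37, 37, 37, 37, 37, 37, 37, 37, 37, 37, 37, 37, 37, 37]
t=3: [46, 46, 46, 46, 46, 46, 46, 46, 46, 46, 46, 46, 46, 46, 46, 46, 46, 46, 46, 46, 46, 46, 46, 46, 46, 46, 46]
t=4: [35, 35, 35, 35, 35, 35, 35, 35, 35, 35, 35, 35, 35, 35, 35, 35, 35, 35, 35, 35, 35, 35, 35, 35, 35, 35, 35]
t=5: [48, 48, 48, 48, 48, 48, 48, 48, 48, 48, 48, 48, 48, 48, 48, 48, 48, 48, 48, 48, 48, 48, 48, 48, 48, 48, 48]
t=6: [31, 31, 31, 31, 31, 31, 31, 31, 31, 31, 31, 31, 31, 31, 31, 31, 31, 31, 31, 31, 31, 31, 31, 31, 31, 31, 31]
t=7: [49, 49, 49, 49, 49, 49, 49, 49, 49, 49, 49, 49, 49, 49, 49, 49, 49, 49, 49, 49, 49, 49, 49, 49, 49, 49, 49]
t=8: [29, 29, 29, 29, 29, 29, 29, 29, 29, 29, 29, 29, 29, 29, 29, 29, 29, 29, 29, 29, 29, 29, 29, 29, 29, 29, 29]
t=9: [49, 49, 49, 49, 49, 49, 49, 49, 49, 49, 49, 49, 49, 49, 49, 49, 49, 49, 49, 49, 49, 49, 49, 49, 49, 49, 49]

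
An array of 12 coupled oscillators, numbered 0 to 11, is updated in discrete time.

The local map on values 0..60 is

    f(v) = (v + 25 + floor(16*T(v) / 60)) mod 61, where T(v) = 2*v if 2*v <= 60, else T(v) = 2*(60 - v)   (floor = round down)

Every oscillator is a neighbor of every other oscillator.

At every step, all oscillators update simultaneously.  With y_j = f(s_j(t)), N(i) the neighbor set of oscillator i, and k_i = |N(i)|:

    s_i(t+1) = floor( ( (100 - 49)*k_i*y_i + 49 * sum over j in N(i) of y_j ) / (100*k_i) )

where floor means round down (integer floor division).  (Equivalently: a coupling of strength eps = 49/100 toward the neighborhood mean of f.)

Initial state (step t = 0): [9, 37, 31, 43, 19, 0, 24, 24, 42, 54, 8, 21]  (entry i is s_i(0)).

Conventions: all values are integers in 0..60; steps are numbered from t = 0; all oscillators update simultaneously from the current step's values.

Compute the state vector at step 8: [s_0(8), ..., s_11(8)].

Answer: [48, 48, 48, 48, 48, 48, 48, 48, 48, 48, 48, 48]

Derivation:
t=0: [9, 37, 31, 43, 19, 0, 24, 24, 42, 54, 8, 21]
t=1: [30, 18, 17, 20, 37, 24, 12, 12, 19, 22, 29, 39]
t=2: [22, 42, 41, 43, 23, 17, 37, 37, 42, 44, 21, 24]
t=3: [41, 21, 21, 22, 42, 38, 20, 20, 21, 22, 41, 14]
t=4: [29, 48, 48, 49, 29, 28, 47, 47, 48, 49, 29, 43]
t=5: [11, 15, 15, 15, 11, 10, 15, 15, 15, 15, 11, 15]
t=6: [43, 46, 46, 46, 43, 42, 46, 46, 46, 46, 43, 46]
t=7: [16, 16, 16, 16, 16, 15, 16, 16, 16, 16, 16, 16]
t=8: [48, 48, 48, 48, 48, 48, 48, 48, 48, 48, 48, 48]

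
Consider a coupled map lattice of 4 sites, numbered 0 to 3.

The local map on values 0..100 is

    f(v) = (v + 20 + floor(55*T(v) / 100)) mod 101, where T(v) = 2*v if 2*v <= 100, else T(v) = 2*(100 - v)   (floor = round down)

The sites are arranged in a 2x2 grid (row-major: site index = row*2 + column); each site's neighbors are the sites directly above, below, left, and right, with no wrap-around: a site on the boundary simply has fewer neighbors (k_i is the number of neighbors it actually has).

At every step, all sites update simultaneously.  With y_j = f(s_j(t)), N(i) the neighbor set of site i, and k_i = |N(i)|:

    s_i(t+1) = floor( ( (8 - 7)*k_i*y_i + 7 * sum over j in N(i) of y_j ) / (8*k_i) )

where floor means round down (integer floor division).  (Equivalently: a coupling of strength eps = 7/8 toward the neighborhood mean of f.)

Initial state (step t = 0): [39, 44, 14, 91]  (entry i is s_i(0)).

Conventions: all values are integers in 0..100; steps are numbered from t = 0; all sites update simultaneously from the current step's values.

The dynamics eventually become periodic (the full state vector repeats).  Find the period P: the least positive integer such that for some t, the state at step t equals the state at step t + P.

Answer: 2
Key observation: The state at step 5, [22, 22, 22, 22], reappears at step 7 — and no state repeats earlier — so the cycle the system enters has period 2.

Derivation:
t=0: [39, 44, 14, 91]
t=1: [26, 9, 14, 28]
t=2: [47, 71, 72, 47]
t=3: [20, 17, 17, 20]
t=4: [55, 61, 61, 55]
t=5: [22, 22, 22, 22]
t=6: [66, 66, 66, 66]
t=7: [22, 22, 22, 22]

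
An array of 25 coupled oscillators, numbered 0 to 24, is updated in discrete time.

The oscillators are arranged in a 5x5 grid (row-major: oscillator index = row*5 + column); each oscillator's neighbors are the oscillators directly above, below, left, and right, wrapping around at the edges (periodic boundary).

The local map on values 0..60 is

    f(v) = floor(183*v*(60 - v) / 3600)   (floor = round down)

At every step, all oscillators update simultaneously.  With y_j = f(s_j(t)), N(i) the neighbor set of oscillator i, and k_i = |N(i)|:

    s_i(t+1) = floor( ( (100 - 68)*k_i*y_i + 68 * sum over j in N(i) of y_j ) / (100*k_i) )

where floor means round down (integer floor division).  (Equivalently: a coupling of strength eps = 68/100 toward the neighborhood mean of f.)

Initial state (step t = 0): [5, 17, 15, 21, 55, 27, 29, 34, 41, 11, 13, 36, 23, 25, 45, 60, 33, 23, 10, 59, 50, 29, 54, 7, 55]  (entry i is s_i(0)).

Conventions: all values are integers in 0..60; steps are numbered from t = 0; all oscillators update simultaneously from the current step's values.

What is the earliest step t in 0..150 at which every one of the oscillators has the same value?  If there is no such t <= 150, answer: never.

Answer: never
Key observation: The state at step 7 reappears at step 9 — the system is in a cycle of period 2 from step 7 on.  No step 0..9 is synchronized, and the cycle repeats forever, so no step up to 150 (or ever) has all oscillators equal.

Derivation:
t=0: [5, 17, 15, 21, 55, 27, 29, 34, 41, 11, 13, 36, 23, 25, 45, 60, 33, 23, 10, 59, 50, 29, 54, 7, 55]  (not all equal)
t=1: [24, 35, 34, 30, 20, 34, 43, 41, 39, 30, 30, 41, 43, 38, 28, 17, 36, 35, 26, 12, 20, 35, 28, 21, 14]  (not all equal)
t=2: [42, 42, 43, 42, 40, 42, 40, 39, 42, 43, 42, 40, 39, 41, 41, 38, 41, 42, 40, 36, 39, 43, 43, 41, 35]  (not all equal)
t=3: [38, 38, 38, 38, 39, 38, 39, 39, 38, 38, 39, 39, 39, 39, 39, 40, 39, 38, 39, 41, 40, 38, 37, 39, 41]  (not all equal)
t=4: [41, 41, 42, 41, 41, 41, 41, 41, 41, 41, 41, 41, 41, 41, 40, 40, 41, 41, 40, 39, 40, 41, 42, 41, 39]  (not all equal)
t=5: [39, 38, 38, 38, 39, 39, 39, 38, 39, 39, 39, 39, 39, 39, 39, 39, 39, 39, 39, 40, 39, 39, 38, 39, 40]  (not all equal)
t=6: [41, 41, 42, 41, 41, 41, 41, 41, 41, 41, 41, 41, 41, 41, 40, 40, 41, 41, 40, 40, 40, 41, 41, 41, 40]  (not all equal)
t=7: [39, 38, 38, 38, 39, 39, 39, 38, 39, 39, 39, 39, 39, 39, 39, 39, 39, 39, 39, 40, 39, 39, 38, 39, 39]  (not all equal)
t=8: [41, 41, 42, 41, 41, 41, 41, 41, 41, 41, 41, 41, 41, 41, 40, 40, 41, 41, 40, 40, 41, 41, 41, 41, 40]  (not all equal)
t=9: [39, 38, 38, 38, 39, 39, 39, 38, 39, 39, 39, 39, 39, 39, 39, 39, 39, 39, 39, 40, 39, 39, 38, 39, 39]  (not all equal)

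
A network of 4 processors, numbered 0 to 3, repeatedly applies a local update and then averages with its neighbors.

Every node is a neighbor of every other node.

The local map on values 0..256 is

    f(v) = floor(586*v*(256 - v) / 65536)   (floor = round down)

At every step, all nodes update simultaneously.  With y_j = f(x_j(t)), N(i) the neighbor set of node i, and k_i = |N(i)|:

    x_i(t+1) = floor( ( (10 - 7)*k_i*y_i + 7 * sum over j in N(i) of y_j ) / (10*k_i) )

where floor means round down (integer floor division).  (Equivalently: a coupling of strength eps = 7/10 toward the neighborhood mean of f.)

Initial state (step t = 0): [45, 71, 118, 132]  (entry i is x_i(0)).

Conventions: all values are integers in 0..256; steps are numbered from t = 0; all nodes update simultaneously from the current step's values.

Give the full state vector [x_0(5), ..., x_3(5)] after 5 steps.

Answer: [144, 144, 144, 144]

Derivation:
t=0: [45, 71, 118, 132]
t=1: [120, 122, 124, 124]
t=2: [145, 145, 145, 145]
t=3: [143, 143, 143, 143]
t=4: [144, 144, 144, 144]
t=5: [144, 144, 144, 144]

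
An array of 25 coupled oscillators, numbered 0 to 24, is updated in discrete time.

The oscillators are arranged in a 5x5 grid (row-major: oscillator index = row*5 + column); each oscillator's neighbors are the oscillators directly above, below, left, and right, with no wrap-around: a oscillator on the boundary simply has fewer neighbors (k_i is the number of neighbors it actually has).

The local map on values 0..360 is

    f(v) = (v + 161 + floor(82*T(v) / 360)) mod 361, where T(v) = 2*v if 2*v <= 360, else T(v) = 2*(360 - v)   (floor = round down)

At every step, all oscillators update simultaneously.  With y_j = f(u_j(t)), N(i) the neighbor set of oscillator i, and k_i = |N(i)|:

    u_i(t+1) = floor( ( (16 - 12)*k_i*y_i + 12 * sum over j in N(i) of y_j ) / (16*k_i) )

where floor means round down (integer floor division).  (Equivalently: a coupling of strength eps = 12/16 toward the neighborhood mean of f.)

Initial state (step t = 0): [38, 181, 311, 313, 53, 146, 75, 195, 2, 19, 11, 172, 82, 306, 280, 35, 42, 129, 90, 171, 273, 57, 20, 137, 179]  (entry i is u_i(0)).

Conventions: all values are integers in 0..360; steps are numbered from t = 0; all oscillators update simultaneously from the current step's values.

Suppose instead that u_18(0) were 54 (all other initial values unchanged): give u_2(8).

Answer: u_2(8) = 141
Key observation: This trace re-runs the system from the modified initial state.

Derivation:
t=0: [38, 181, 311, 313, 53, 146, 75, 195, 2, 19, 11, 172, 82, 306, 280, 35, 42, 129, 54, 171, 273, 57, 20, 137, 179]
t=1: [81, 170, 99, 167, 180, 168, 103, 176, 138, 176, 112, 190, 182, 182, 120, 180, 215, 261, 225, 115, 198, 191, 285, 212, 168]
t=2: [103, 235, 112, 102, 52, 239, 117, 141, 40, 113, 124, 162, 70, 106, 195, 134, 76, 91, 129, 198, 66, 84, 92, 82, 163]
t=3: [146, 264, 182, 272, 296, 269, 124, 214, 233, 212, 206, 234, 187, 247, 195, 306, 249, 293, 266, 131, 303, 276, 287, 239, 140]
t=4: [84, 130, 90, 97, 102, 134, 158, 124, 91, 91, 101, 131, 89, 86, 149, 108, 110, 104, 151, 133, 123, 115, 112, 81, 167]
t=5: [335, 238, 321, 299, 300, 244, 269, 254, 302, 227, 333, 265, 314, 187, 237, 321, 325, 256, 235, 108, 327, 328, 310, 166, 247]
t=6: [107, 121, 114, 129, 111, 124, 102, 121, 103, 108, 121, 126, 104, 99, 140, 141, 127, 118, 121, 150, 140, 139, 104, 90, 159]
t=7: [333, 322, 337, 326, 330, 325, 332, 319, 322, 238, 256, 330, 325, 256, 161, 172, 214, 327, 261, 97, 3, 165, 234, 243, 124]
t=8: [140, 143, 141, 142, 123, 133, 140, 141, 123, 102, 109, 123, 133, 104, 133, 99, 90, 113, 147, 195, 75, 94, 92, 158, 234]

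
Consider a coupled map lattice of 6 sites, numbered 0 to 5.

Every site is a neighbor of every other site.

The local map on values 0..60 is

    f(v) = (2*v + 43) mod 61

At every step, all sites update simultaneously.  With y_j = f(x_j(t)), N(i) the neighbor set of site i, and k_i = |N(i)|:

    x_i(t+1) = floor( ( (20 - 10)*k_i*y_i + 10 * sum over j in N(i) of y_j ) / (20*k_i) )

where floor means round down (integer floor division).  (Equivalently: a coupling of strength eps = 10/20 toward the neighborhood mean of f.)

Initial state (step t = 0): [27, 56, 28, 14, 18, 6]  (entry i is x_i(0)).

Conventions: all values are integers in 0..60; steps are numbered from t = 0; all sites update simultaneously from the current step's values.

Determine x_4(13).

Answer: x_4(13) = 41

Derivation:
t=0: [27, 56, 28, 14, 18, 6]
t=1: [33, 32, 34, 23, 26, 41]
t=2: [40, 39, 40, 32, 34, 22]
t=3: [18, 42, 18, 36, 38, 28]
t=4: [26, 21, 26, 40, 42, 34]
t=5: [28, 24, 28, 15, 16, 34]
t=6: [33, 30, 33, 23, 23, 38]
t=7: [44, 42, 44, 36, 36, 48]
t=8: [18, 16, 18, 36, 36, 21]
t=9: [25, 23, 25, 39, 39, 27]
t=10: [37, 36, 37, 48, 48, 39]
t=11: [48, 47, 48, 32, 32, 50]
t=12: [23, 22, 23, 34, 34, 24]
t=13: [32, 31, 32, 41, 41, 33]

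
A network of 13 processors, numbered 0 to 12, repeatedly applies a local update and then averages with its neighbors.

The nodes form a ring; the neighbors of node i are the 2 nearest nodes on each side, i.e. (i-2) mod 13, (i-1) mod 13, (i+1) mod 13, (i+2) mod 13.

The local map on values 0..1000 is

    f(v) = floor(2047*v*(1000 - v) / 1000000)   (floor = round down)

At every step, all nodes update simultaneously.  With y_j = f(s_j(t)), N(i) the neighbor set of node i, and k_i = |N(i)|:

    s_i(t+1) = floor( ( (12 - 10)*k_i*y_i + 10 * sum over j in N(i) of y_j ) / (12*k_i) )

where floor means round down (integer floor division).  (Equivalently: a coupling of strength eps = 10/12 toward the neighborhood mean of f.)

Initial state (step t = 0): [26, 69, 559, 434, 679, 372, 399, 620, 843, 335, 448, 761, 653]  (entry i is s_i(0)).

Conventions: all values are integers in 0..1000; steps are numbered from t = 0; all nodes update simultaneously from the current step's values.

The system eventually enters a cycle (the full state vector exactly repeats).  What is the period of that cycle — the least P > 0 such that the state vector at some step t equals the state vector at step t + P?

Simulating step by step:
t=0: [26, 69, 559, 434, 679, 372, 399, 620, 843, 335, 448, 761, 653]
t=1: [314, 338, 319, 408, 485, 479, 430, 433, 447, 415, 409, 369, 298]
t=2: [449, 452, 470, 482, 491, 503, 506, 502, 499, 494, 479, 466, 460]
t=3: [507, 508, 508, 509, 510, 511, 511, 511, 510, 510, 509, 508, 508]
t=4: [511, 511, 511, 511, 511, 511, 511, 511, 511, 511, 511, 511, 511]
t=5: [511, 511, 511, 511, 511, 511, 511, 511, 511, 511, 511, 511, 511]

Answer: 1
Key observation: The state at step 4, [511, 511, 511, 511, 511, 511, 511, 511, 511, 511, 511, 511, 511], reappears at step 5 — and no state repeats earlier — so the cycle the system enters has period 1.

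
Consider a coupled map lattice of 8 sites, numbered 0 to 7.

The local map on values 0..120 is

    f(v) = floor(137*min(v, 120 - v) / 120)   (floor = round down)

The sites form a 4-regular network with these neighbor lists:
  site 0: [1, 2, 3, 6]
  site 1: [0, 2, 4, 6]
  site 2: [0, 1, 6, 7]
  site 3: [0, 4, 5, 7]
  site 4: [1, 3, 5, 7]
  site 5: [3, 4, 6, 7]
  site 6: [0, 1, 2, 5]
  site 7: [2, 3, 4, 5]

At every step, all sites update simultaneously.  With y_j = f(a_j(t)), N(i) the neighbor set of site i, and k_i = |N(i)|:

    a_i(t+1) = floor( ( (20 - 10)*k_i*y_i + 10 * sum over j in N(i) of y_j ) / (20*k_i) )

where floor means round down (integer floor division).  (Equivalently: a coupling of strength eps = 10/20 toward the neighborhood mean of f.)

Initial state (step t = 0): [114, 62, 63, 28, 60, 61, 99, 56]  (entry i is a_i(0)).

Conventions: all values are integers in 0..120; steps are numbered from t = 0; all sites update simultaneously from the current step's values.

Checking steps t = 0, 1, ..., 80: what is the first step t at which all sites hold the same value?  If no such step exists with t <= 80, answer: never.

Answer: never
Key observation: The state at step 8 reappears at step 10 — the system is in a cycle of period 2 from step 8 on.  No step 0..10 is synchronized, and the cycle repeats forever, so no step up to 80 (or ever) has all sites equal.

Derivation:
t=0: [114, 62, 63, 28, 60, 61, 99, 56]  (not all equal)
t=1: [26, 53, 52, 41, 62, 56, 37, 60]  (not all equal)
t=2: [40, 54, 54, 51, 62, 59, 47, 63]  (not all equal)
t=3: [51, 58, 58, 59, 64, 63, 55, 64]  (not all equal)
t=4: [61, 64, 64, 64, 64, 64, 62, 64]  (not all equal)
t=5: [65, 63, 63, 63, 63, 63, 65, 63]  (not all equal)
t=6: [63, 64, 64, 64, 65, 64, 63, 65]  (not all equal)
t=7: [64, 63, 63, 63, 62, 63, 64, 62]  (not all equal)
t=8: [63, 64, 64, 65, 65, 65, 63, 65]  (not all equal)
t=9: [64, 63, 63, 62, 62, 62, 64, 62]  (not all equal)
t=10: [63, 64, 64, 65, 65, 65, 63, 65]  (not all equal)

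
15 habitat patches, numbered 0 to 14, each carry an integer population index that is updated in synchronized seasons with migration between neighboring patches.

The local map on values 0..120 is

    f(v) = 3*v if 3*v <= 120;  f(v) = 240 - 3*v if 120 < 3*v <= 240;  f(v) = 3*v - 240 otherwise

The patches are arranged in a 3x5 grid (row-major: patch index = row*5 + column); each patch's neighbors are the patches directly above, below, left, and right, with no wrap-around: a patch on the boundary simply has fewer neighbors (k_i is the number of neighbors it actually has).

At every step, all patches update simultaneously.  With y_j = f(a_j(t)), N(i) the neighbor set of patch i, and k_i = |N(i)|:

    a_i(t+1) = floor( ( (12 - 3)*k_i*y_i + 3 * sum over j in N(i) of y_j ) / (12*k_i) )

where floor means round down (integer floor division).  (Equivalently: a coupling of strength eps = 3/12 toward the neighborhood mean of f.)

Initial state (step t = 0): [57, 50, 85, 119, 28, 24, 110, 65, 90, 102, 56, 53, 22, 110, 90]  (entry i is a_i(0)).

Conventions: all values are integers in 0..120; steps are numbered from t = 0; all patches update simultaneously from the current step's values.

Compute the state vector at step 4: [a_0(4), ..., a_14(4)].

Simulating step by step:
t=0: [57, 50, 85, 119, 28, 24, 110, 65, 90, 102, 56, 53, 22, 110, 90]
t=1: [72, 82, 32, 98, 85, 73, 85, 46, 42, 61, 73, 79, 67, 78, 42]
t=2: [21, 15, 85, 59, 25, 20, 19, 93, 99, 63, 18, 8, 38, 26, 93]
t=3: [60, 45, 23, 59, 70, 59, 53, 44, 57, 52, 51, 36, 97, 76, 45]
t=4: [66, 96, 74, 61, 40, 66, 84, 97, 68, 80, 86, 99, 57, 27, 90]

Answer: [66, 96, 74, 61, 40, 66, 84, 97, 68, 80, 86, 99, 57, 27, 90]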